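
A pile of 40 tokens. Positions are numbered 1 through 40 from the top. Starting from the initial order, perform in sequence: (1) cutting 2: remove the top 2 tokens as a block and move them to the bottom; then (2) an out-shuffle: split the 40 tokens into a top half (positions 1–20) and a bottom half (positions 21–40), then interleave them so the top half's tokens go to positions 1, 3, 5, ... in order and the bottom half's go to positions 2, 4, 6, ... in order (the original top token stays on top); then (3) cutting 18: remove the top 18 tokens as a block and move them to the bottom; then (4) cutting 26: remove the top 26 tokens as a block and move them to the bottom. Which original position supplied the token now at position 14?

Undo the operations in reverse order, starting from position 14:
  undo op 4 (cut 26): 14 ← 40
  undo op 3 (cut 18): 40 ← 18
  undo op 2 (out-shuffle, from bottom half): 18 ← 29
  undo op 1 (cut 2): 29 ← 31
So the token at position 14 came from original position 31.

31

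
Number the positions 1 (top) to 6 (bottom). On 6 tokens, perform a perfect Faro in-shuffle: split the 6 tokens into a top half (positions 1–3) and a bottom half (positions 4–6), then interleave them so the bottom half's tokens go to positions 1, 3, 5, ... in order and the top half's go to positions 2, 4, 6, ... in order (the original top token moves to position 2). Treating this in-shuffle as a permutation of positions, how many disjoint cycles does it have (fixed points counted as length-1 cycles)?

2

Trace each unvisited position around until it returns:
(1 2 4) (3 6 5)
2 cycles in total.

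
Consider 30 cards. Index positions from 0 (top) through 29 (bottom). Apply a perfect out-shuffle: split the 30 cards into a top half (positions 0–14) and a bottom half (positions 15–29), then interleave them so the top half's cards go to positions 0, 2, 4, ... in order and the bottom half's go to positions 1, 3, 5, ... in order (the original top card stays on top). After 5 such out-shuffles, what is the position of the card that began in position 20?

2

Track the card's position through each out-shuffle:
20 → 11 → 22 → 15 → 1 → 2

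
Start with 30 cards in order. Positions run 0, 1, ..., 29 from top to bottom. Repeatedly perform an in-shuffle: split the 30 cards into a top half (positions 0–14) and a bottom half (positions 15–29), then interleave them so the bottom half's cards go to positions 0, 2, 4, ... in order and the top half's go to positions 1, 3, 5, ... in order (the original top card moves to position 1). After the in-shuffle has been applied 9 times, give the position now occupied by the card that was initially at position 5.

Track the card's position through each in-shuffle:
5 → 11 → 23 → 16 → 2 → 5 → 11 → 23 → 16 → 2

2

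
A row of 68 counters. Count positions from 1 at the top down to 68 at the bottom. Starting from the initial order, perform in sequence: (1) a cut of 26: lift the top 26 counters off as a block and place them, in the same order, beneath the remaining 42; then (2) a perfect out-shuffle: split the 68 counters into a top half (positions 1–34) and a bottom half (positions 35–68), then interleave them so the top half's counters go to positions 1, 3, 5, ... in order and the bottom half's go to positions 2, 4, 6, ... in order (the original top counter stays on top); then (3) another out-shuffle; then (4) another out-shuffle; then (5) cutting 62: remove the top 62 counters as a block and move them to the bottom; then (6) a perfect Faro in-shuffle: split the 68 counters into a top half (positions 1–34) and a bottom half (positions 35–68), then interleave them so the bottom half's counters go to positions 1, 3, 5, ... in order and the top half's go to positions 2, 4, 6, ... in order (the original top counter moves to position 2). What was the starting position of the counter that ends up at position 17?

65

Undo the operations in reverse order, starting from position 17:
  undo op 6 (in-shuffle, from bottom half): 17 ← 43
  undo op 5 (cut 62): 43 ← 37
  undo op 4 (out-shuffle, from top half): 37 ← 19
  undo op 3 (out-shuffle, from top half): 19 ← 10
  undo op 2 (out-shuffle, from bottom half): 10 ← 39
  undo op 1 (cut 26): 39 ← 65
So the counter at position 17 came from original position 65.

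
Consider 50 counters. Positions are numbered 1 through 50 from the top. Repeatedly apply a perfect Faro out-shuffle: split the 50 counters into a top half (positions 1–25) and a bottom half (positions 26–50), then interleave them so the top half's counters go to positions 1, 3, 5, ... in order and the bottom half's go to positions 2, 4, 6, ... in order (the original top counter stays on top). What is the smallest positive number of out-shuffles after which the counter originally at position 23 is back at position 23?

21

Follow position 23 under repeated out-shuffles:
23 → 45 → 40 → 30 → 10 → 19 → 37 → 24 → ... → 23 (length 21)
It first returns after 21 out-shuffles.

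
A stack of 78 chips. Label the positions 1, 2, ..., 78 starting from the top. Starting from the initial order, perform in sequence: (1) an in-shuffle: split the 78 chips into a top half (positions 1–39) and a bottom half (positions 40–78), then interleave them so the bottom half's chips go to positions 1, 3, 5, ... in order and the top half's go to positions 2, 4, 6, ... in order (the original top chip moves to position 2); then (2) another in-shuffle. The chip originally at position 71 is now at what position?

47

Track the chip from position 71 forward through each operation:
  after op 1 (in-shuffle): 71 → 63
  after op 2 (in-shuffle): 63 → 47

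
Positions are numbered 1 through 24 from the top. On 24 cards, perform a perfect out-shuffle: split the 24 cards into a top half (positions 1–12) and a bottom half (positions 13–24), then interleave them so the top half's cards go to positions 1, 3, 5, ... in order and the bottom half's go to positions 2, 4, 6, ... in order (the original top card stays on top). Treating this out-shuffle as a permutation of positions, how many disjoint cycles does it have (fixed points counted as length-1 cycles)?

Trace each unvisited position around until it returns:
(1) (2 3 5 9 17 10 ... len 11) (6 11 21 18 12 23 ... len 11) (24)
4 cycles in total.

4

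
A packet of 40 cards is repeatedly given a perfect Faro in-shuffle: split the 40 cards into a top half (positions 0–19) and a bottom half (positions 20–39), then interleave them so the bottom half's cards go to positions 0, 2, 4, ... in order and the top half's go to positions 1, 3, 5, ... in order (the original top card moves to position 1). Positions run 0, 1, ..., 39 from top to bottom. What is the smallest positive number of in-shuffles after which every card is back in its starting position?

The in-shuffle permutes the 40 positions with cycle lengths [20, 20].
Every card is home exactly when every cycle has completed a whole number of laps, i.e. after lcm(20) = 20 in-shuffles.

20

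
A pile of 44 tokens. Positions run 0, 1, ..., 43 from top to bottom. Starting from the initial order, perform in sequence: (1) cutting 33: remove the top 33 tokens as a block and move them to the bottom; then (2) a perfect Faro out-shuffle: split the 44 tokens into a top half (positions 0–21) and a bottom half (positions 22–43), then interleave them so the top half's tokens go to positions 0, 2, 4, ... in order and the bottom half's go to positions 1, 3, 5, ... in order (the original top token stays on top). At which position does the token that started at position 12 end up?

3

Track the token from position 12 forward through each operation:
  after op 1 (cut 33): 12 → 23
  after op 2 (out-shuffle): 23 → 3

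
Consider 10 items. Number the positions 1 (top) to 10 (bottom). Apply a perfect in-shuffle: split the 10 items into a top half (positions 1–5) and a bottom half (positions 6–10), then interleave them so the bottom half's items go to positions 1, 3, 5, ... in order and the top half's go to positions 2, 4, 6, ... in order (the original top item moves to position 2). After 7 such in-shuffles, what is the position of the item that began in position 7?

5

Track the item's position through each in-shuffle:
7 → 3 → 6 → 1 → 2 → 4 → 8 → 5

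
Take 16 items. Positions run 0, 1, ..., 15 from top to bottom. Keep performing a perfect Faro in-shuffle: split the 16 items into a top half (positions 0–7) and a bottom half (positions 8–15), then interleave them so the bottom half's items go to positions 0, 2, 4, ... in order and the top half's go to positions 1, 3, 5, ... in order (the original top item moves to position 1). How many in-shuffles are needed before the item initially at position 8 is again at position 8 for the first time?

8

Follow position 8 under repeated in-shuffles:
8 → 0 → 1 → 3 → 7 → 15 → 14 → 12 → 8
It first returns after 8 in-shuffles.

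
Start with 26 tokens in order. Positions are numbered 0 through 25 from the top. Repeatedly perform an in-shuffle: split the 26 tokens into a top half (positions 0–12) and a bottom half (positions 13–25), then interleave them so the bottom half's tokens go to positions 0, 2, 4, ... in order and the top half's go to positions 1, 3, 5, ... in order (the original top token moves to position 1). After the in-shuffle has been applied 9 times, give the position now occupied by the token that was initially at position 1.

24

Track the token's position through each in-shuffle:
1 → 3 → 7 → 15 → 4 → 9 → 19 → 12 → 25 → 24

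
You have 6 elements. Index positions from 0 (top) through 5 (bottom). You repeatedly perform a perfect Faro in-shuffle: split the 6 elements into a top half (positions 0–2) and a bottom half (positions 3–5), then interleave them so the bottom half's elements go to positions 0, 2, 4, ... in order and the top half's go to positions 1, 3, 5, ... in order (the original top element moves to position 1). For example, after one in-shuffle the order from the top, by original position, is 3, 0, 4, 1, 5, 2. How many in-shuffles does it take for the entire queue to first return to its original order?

3

The in-shuffle permutes the 6 positions with cycle lengths [3, 3].
Every element is home exactly when every cycle has completed a whole number of laps, i.e. after lcm(3) = 3 in-shuffles.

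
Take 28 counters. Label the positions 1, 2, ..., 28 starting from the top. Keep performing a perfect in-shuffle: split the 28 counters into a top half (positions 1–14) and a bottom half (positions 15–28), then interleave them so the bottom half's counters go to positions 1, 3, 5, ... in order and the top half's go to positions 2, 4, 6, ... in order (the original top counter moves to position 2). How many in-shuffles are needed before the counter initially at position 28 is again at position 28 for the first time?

Follow position 28 under repeated in-shuffles:
28 → 27 → 25 → 21 → 13 → 26 → 23 → 17 → ... → 28 (length 28)
It first returns after 28 in-shuffles.

28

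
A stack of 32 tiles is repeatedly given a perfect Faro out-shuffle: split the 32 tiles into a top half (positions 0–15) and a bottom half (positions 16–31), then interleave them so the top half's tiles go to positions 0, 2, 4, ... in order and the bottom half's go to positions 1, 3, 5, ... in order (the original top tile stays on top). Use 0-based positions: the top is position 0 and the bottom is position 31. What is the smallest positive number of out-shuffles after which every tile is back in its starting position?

The out-shuffle permutes the 32 positions with cycle lengths [1, 1, 5, 5, 5, 5, 5, 5].
Every tile is home exactly when every cycle has completed a whole number of laps, i.e. after lcm(1, 5) = 5 out-shuffles.

5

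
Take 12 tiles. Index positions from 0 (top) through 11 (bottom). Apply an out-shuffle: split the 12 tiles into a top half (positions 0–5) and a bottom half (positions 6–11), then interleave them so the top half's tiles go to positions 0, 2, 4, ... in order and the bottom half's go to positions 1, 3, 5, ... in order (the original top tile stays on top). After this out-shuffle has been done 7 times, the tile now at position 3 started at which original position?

Work backwards from position 3, undoing one out-shuffle at a time:
3 ← 7 ← 9 ← 10 ← 5 ← 8 ← 4 ← 2
So the tile now at position 3 started at position 2.

2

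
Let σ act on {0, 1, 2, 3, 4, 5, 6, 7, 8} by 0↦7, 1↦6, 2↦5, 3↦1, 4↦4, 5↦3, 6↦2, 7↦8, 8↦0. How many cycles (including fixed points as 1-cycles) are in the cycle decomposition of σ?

3

Cycle decomposition: (0 7 8) (1 6 2 5 3) (4).
3 cycles.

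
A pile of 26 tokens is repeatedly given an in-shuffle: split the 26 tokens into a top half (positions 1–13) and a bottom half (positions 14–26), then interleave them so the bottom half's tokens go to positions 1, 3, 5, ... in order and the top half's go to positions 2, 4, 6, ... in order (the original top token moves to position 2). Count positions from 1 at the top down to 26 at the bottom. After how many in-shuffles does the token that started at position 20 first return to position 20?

18

Follow position 20 under repeated in-shuffles:
20 → 13 → 26 → 25 → 23 → 19 → 11 → 22 → 17 → 7 → 14 → 1 → 2 → 4 → 8 → 16 → 5 → 10 → 20
It first returns after 18 in-shuffles.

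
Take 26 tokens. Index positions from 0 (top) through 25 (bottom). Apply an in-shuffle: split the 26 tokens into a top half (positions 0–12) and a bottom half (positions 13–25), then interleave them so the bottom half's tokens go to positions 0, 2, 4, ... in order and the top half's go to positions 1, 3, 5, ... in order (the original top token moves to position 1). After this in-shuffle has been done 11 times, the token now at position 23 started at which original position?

20

Work backwards from position 23, undoing one in-shuffle at a time:
23 ← 11 ← 5 ← 2 ← 14 ← 20 ← 23 ← 11 ← 5 ← 2 ← 14 ← 20
So the token now at position 23 started at position 20.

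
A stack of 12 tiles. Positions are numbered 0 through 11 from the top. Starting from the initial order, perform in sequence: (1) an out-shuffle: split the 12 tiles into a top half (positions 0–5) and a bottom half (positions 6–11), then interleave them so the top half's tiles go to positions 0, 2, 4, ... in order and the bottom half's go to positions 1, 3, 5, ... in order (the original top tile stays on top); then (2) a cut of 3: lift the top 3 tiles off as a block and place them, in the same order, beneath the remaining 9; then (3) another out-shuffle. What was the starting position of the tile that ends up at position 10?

Undo the operations in reverse order, starting from position 10:
  undo op 3 (out-shuffle, from top half): 10 ← 5
  undo op 2 (cut 3): 5 ← 8
  undo op 1 (out-shuffle, from top half): 8 ← 4
So the tile at position 10 came from original position 4.

4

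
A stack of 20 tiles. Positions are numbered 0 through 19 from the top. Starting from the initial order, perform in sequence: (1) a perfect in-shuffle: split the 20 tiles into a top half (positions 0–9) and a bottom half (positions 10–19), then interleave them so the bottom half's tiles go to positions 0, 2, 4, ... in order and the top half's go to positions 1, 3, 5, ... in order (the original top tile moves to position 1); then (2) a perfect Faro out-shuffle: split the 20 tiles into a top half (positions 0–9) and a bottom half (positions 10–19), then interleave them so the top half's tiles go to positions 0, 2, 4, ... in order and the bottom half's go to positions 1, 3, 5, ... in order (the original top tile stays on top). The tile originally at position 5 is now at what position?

Track the tile from position 5 forward through each operation:
  after op 1 (in-shuffle): 5 → 11
  after op 2 (out-shuffle): 11 → 3

3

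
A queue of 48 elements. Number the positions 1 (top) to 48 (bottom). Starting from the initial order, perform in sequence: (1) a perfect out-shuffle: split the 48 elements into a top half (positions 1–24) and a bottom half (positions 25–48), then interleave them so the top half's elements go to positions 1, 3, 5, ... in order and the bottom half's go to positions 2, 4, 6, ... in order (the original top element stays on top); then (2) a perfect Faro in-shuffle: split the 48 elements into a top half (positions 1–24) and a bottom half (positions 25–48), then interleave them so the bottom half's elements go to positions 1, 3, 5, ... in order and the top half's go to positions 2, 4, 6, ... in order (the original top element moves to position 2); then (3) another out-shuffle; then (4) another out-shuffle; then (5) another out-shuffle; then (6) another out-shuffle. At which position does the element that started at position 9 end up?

Track the element from position 9 forward through each operation:
  after op 1 (out-shuffle): 9 → 17
  after op 2 (in-shuffle): 17 → 34
  after op 3 (out-shuffle): 34 → 20
  after op 4 (out-shuffle): 20 → 39
  after op 5 (out-shuffle): 39 → 30
  after op 6 (out-shuffle): 30 → 12

12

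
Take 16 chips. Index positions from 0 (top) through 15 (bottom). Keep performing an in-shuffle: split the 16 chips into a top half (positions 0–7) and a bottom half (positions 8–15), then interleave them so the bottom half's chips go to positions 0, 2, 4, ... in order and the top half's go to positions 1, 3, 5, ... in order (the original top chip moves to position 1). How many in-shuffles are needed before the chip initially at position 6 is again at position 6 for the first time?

8

Follow position 6 under repeated in-shuffles:
6 → 13 → 10 → 4 → 9 → 2 → 5 → 11 → 6
It first returns after 8 in-shuffles.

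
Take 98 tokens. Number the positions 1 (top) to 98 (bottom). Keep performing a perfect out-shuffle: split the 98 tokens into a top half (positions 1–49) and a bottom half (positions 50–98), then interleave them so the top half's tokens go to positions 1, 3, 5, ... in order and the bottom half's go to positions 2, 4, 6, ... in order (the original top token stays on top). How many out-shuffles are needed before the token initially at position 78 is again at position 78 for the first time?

Follow position 78 under repeated out-shuffles:
78 → 58 → 18 → 35 → 69 → 40 → 79 → 60 → ... → 78 (length 48)
It first returns after 48 out-shuffles.

48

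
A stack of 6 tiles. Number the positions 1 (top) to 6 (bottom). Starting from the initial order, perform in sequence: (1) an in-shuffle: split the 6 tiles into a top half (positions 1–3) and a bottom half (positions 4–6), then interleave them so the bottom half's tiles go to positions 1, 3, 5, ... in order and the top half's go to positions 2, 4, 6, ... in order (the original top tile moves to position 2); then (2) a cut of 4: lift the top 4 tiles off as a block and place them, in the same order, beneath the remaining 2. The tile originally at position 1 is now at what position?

Track the tile from position 1 forward through each operation:
  after op 1 (in-shuffle): 1 → 2
  after op 2 (cut 4): 2 → 4

4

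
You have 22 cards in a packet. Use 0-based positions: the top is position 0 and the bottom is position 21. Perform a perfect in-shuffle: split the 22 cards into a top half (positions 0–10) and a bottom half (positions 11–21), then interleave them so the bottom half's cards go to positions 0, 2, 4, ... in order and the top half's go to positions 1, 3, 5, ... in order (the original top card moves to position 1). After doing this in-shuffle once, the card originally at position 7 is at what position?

Track the card's position through each in-shuffle:
7 → 15

15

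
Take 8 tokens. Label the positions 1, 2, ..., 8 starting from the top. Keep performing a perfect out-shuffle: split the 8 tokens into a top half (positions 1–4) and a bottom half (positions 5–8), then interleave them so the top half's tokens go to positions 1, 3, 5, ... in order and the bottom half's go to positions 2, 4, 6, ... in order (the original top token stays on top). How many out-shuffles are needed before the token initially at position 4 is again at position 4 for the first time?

3

Follow position 4 under repeated out-shuffles:
4 → 7 → 6 → 4
It first returns after 3 out-shuffles.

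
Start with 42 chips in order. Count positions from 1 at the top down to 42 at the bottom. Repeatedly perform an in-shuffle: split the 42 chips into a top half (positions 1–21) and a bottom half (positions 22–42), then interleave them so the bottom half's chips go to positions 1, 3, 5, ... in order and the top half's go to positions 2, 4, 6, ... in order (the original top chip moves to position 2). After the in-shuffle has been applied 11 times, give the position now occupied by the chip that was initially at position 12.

Track the chip's position through each in-shuffle:
12 → 24 → 5 → 10 → 20 → 40 → 37 → 31 → 19 → 38 → 33 → 23

23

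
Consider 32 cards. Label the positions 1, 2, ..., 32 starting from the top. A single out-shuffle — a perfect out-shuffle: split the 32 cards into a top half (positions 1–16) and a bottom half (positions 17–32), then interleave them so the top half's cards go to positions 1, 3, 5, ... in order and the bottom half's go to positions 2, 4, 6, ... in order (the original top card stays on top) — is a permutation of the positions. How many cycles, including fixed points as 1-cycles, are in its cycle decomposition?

8

Trace each unvisited position around until it returns:
(1) (2 3 5 9 17) (4 7 13 25 18) (6 11 21 10 19) (8 15 29 26 20) (12 23 14 27 22) (16 31 30 28 24) (32)
8 cycles in total.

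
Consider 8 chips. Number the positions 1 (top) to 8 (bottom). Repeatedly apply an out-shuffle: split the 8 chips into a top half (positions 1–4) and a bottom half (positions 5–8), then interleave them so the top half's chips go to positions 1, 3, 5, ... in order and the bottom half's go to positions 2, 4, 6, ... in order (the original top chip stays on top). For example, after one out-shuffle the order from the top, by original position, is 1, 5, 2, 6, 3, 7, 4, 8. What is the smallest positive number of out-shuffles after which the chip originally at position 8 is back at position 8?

1

Position 8 is fixed by the out-shuffle; it is already back after 1 application.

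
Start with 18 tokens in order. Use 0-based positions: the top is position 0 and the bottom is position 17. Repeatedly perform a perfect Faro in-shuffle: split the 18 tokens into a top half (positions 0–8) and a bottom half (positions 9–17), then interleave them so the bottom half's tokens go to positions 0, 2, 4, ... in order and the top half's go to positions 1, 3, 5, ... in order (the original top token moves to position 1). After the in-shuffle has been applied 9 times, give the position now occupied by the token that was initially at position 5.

Track the token's position through each in-shuffle:
5 → 11 → 4 → 9 → 0 → 1 → 3 → 7 → 15 → 12

12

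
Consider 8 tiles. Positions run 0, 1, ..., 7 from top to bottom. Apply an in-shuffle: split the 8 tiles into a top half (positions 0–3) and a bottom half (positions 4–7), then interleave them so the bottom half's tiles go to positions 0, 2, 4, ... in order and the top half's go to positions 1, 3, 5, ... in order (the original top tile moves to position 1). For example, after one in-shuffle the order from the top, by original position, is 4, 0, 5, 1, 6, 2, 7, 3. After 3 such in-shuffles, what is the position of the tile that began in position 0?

Track the tile's position through each in-shuffle:
0 → 1 → 3 → 7

7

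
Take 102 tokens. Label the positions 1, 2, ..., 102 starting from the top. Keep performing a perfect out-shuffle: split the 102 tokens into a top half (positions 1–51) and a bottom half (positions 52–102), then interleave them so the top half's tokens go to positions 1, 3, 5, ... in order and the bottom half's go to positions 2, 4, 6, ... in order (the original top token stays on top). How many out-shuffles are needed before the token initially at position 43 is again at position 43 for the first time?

100

Follow position 43 under repeated out-shuffles:
43 → 85 → 68 → 34 → 67 → 32 → 63 → 24 → ... → 43 (length 100)
It first returns after 100 out-shuffles.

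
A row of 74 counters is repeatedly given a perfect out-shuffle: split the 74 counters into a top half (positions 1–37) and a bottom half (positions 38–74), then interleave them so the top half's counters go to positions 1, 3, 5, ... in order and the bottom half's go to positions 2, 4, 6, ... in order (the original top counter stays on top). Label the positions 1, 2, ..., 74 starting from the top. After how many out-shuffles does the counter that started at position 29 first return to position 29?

Follow position 29 under repeated out-shuffles:
29 → 57 → 40 → 6 → 11 → 21 → 41 → 8 → 15 → 29
It first returns after 9 out-shuffles.

9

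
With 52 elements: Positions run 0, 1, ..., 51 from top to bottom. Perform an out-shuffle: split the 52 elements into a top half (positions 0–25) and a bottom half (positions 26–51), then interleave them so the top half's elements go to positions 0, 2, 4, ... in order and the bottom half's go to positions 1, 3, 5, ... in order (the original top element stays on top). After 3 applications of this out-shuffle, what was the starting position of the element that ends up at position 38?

43

Work backwards from position 38, undoing one out-shuffle at a time:
38 ← 19 ← 35 ← 43
So the element now at position 38 started at position 43.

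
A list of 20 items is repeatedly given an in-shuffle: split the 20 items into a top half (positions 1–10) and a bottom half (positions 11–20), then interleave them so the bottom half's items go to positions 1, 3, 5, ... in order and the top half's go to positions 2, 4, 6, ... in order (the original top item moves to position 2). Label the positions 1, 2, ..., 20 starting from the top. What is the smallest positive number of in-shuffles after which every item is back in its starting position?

The in-shuffle permutes the 20 positions with cycle lengths [2, 3, 3, 6, 6].
Every item is home exactly when every cycle has completed a whole number of laps, i.e. after lcm(2, 3, 6) = 6 in-shuffles.

6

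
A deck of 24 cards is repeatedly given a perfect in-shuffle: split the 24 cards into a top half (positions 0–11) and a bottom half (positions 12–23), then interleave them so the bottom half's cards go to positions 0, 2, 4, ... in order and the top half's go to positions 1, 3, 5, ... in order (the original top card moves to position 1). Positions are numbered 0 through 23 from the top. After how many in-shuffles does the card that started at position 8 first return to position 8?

20

Follow position 8 under repeated in-shuffles:
8 → 17 → 10 → 21 → 18 → 12 → 0 → 1 → 3 → 7 → 15 → 6 → 13 → 2 → 5 → 11 → 23 → 22 → 20 → 16 → 8
It first returns after 20 in-shuffles.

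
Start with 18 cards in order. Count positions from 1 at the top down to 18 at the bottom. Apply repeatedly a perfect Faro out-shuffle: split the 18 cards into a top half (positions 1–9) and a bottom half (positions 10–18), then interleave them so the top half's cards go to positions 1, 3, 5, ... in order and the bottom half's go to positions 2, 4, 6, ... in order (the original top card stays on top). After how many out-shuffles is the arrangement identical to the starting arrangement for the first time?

The out-shuffle permutes the 18 positions with cycle lengths [1, 1, 8, 8].
Every card is home exactly when every cycle has completed a whole number of laps, i.e. after lcm(1, 8) = 8 out-shuffles.

8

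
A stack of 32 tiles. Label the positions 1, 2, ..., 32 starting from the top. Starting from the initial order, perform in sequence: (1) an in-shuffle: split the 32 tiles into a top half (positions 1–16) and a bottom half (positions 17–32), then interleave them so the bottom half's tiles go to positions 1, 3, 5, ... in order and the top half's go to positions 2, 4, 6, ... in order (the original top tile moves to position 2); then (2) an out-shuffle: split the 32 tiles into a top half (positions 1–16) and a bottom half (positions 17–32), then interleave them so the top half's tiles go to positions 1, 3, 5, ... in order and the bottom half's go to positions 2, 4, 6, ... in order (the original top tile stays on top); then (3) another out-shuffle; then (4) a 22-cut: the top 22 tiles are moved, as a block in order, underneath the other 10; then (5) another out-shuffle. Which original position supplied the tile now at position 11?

Undo the operations in reverse order, starting from position 11:
  undo op 5 (out-shuffle, from top half): 11 ← 6
  undo op 4 (cut 22): 6 ← 28
  undo op 3 (out-shuffle, from bottom half): 28 ← 30
  undo op 2 (out-shuffle, from bottom half): 30 ← 31
  undo op 1 (in-shuffle, from bottom half): 31 ← 32
So the tile at position 11 came from original position 32.

32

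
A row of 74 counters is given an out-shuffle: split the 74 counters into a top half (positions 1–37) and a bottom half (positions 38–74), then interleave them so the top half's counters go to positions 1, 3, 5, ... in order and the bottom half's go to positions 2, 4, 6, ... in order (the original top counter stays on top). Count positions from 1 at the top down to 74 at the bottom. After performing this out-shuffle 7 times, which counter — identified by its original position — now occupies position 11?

Work backwards from position 11, undoing one out-shuffle at a time:
11 ← 6 ← 40 ← 57 ← 29 ← 15 ← 8 ← 41
So the counter now at position 11 started at position 41.

41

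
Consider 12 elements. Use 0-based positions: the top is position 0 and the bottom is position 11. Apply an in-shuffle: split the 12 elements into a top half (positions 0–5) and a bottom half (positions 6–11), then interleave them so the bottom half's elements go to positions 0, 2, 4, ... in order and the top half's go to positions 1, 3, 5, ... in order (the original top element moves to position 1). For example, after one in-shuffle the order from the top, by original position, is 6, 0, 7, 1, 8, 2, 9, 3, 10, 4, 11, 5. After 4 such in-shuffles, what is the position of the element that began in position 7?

10

Track the element's position through each in-shuffle:
7 → 2 → 5 → 11 → 10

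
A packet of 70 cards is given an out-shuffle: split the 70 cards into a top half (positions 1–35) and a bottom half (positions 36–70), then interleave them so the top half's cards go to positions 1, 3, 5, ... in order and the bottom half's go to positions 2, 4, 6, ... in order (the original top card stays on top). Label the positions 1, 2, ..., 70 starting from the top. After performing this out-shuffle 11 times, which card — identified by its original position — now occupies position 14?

60

Work backwards from position 14, undoing one out-shuffle at a time:
14 ← 42 ← 56 ← 63 ← 32 ← 51 ← 26 ← 48 ← 59 ← 30 ← 50 ← 60
So the card now at position 14 started at position 60.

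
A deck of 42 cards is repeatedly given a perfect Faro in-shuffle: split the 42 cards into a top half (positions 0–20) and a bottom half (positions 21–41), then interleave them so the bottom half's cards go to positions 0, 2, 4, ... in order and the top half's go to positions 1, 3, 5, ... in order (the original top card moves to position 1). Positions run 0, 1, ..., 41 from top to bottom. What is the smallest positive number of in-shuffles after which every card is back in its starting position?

14

The in-shuffle permutes the 42 positions with cycle lengths [14, 14, 14].
Every card is home exactly when every cycle has completed a whole number of laps, i.e. after lcm(14) = 14 in-shuffles.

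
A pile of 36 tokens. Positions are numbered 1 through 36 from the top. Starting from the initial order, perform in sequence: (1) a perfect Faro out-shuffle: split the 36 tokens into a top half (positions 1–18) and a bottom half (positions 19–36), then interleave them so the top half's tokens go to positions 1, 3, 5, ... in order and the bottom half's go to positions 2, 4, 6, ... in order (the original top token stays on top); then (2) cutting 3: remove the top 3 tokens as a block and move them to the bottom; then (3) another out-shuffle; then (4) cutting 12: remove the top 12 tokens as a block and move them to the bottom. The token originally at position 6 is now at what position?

3

Track the token from position 6 forward through each operation:
  after op 1 (out-shuffle): 6 → 11
  after op 2 (cut 3): 11 → 8
  after op 3 (out-shuffle): 8 → 15
  after op 4 (cut 12): 15 → 3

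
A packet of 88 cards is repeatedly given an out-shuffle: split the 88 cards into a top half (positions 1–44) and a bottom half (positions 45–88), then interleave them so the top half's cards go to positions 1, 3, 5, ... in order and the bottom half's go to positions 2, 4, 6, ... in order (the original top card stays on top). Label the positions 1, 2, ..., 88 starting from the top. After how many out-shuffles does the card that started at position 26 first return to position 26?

Follow position 26 under repeated out-shuffles:
26 → 51 → 14 → 27 → 53 → 18 → 35 → 69 → ... → 26 (length 28)
It first returns after 28 out-shuffles.

28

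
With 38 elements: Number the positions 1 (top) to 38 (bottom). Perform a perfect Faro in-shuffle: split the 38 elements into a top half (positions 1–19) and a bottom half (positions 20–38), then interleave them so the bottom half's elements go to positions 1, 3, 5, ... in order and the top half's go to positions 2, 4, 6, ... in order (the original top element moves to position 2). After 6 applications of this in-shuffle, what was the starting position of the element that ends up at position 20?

Work backwards from position 20, undoing one in-shuffle at a time:
20 ← 10 ← 5 ← 22 ← 11 ← 25 ← 32
So the element now at position 20 started at position 32.

32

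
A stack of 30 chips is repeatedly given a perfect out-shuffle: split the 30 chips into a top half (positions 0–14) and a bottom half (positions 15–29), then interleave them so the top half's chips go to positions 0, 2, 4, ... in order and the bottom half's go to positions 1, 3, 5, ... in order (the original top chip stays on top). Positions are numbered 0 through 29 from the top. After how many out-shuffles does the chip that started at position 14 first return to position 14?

28

Follow position 14 under repeated out-shuffles:
14 → 28 → 27 → 25 → 21 → 13 → 26 → 23 → ... → 14 (length 28)
It first returns after 28 out-shuffles.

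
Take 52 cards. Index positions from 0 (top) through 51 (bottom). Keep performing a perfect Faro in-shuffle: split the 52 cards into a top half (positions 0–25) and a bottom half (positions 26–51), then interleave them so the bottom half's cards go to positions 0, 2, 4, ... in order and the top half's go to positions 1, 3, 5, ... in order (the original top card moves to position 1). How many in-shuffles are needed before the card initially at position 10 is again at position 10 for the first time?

Follow position 10 under repeated in-shuffles:
10 → 21 → 43 → 34 → 16 → 33 → 14 → 29 → ... → 10 (length 52)
It first returns after 52 in-shuffles.

52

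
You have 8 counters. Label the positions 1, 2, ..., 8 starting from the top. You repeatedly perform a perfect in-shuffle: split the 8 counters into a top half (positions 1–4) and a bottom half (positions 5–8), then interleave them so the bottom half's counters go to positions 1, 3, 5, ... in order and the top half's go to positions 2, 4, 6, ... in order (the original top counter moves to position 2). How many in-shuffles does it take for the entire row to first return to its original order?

6

The in-shuffle permutes the 8 positions with cycle lengths [2, 6].
Every counter is home exactly when every cycle has completed a whole number of laps, i.e. after lcm(2, 6) = 6 in-shuffles.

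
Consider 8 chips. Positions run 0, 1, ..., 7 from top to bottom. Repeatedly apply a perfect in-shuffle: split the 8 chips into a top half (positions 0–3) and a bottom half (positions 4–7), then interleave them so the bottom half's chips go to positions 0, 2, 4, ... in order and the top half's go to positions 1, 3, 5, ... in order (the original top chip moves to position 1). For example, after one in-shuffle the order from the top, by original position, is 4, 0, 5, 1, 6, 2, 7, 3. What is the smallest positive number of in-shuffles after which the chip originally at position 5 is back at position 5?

2

Follow position 5 under repeated in-shuffles:
5 → 2 → 5
It first returns after 2 in-shuffles.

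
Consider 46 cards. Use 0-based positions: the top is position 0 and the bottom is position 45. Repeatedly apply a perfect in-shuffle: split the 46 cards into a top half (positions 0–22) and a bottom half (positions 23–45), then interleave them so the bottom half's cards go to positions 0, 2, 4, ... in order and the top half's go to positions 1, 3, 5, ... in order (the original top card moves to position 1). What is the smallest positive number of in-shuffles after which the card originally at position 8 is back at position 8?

23

Follow position 8 under repeated in-shuffles:
8 → 17 → 35 → 24 → 2 → 5 → 11 → 23 → ... → 8 (length 23)
It first returns after 23 in-shuffles.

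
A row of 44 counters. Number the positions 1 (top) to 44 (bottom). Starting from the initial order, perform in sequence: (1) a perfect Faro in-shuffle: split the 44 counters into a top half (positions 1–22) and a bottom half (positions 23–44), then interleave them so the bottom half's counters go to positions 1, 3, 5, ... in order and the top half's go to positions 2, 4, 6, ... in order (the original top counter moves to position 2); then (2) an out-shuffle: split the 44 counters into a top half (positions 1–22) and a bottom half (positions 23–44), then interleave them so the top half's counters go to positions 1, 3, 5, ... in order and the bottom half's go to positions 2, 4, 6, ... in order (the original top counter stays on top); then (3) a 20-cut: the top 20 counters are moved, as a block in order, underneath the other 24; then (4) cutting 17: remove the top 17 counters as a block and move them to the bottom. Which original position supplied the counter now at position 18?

3

Undo the operations in reverse order, starting from position 18:
  undo op 4 (cut 17): 18 ← 35
  undo op 3 (cut 20): 35 ← 11
  undo op 2 (out-shuffle, from top half): 11 ← 6
  undo op 1 (in-shuffle, from top half): 6 ← 3
So the counter at position 18 came from original position 3.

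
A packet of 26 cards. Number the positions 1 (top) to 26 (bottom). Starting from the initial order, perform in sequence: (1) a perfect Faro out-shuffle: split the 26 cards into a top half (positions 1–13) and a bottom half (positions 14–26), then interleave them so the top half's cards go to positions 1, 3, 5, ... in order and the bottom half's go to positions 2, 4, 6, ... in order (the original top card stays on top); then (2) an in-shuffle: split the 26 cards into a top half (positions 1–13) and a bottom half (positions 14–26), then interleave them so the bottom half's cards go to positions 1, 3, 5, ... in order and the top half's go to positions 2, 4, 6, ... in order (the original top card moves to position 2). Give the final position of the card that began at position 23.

Track the card from position 23 forward through each operation:
  after op 1 (out-shuffle): 23 → 20
  after op 2 (in-shuffle): 20 → 13

13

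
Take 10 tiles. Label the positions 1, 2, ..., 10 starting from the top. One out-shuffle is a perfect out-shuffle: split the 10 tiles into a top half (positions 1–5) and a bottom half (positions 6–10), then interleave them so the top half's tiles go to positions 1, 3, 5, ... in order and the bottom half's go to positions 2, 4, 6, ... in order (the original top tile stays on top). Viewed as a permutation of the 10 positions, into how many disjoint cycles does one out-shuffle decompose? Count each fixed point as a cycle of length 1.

Trace each unvisited position around until it returns:
(1) (2 3 5 9 8 6) (4 7) (10)
4 cycles in total.

4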